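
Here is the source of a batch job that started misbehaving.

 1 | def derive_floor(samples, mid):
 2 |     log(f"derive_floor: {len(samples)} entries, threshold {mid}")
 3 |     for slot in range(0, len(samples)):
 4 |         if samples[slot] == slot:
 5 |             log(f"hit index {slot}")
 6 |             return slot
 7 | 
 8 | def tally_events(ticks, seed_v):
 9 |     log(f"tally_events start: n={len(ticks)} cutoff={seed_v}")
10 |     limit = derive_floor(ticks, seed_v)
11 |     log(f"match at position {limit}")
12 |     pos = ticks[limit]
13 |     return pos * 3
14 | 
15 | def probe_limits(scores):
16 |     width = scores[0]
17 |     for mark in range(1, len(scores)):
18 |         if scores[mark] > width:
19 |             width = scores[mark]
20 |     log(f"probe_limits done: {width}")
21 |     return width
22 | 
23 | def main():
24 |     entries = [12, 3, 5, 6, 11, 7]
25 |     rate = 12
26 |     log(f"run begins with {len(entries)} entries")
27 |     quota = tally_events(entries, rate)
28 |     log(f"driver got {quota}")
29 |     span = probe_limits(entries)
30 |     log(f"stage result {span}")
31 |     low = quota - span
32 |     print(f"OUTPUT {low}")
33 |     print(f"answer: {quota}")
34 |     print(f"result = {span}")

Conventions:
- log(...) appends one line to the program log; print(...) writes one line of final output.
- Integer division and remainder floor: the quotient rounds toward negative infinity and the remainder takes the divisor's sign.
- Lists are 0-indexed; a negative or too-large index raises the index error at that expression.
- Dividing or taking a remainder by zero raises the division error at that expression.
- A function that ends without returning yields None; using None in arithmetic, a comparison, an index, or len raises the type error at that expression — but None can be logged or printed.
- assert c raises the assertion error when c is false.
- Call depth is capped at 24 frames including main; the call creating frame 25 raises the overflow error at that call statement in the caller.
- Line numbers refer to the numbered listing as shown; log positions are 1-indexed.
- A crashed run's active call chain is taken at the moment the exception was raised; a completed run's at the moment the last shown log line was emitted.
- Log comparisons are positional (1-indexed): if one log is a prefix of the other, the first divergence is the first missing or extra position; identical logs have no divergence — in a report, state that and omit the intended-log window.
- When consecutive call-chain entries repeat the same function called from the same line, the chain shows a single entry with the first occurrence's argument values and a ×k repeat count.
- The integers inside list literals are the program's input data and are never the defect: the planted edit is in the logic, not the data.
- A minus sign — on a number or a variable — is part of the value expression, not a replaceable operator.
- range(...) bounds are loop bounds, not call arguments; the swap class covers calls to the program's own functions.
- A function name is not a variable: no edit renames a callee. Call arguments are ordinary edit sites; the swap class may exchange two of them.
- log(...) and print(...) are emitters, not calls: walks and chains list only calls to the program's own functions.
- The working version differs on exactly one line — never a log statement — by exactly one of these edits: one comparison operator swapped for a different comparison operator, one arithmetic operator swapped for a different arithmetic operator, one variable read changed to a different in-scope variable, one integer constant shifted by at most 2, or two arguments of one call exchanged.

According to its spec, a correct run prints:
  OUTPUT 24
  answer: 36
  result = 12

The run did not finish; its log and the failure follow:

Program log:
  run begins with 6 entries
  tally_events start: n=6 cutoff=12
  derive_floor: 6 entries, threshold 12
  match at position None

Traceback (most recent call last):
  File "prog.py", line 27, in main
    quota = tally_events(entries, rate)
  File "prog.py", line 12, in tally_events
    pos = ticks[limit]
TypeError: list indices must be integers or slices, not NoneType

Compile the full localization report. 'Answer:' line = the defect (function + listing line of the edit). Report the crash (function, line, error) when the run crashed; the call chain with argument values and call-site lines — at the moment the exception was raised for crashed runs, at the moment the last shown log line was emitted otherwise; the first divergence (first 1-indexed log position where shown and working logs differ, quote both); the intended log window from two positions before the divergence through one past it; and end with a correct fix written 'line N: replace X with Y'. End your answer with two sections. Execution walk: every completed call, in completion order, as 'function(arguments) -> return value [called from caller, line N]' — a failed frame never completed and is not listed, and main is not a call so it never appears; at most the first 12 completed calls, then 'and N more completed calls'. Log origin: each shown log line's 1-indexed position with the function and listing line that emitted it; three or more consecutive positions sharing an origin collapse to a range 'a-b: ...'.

Answer: the defect is in derive_floor at line 4.
Core observation: Log line 4 is where behavior first shows: 'match at position None' appears instead of 'hit index 0'.
Crash: tally_events, line 12, TypeError.
Call chain: main -> tally_events([12, 3, 5, 6, 11, 7], 12) (called at line 27).
First divergence: position 4 — the shown line 'match at position None' should read 'hit index 0'.
Intended log window:
  2: tally_events start: n=6 cutoff=12
  3: derive_floor: 6 entries, threshold 12
  4: hit index 0
  5: match at position 0
Execution walk:
  derive_floor([12, 3, 5, 6, 11, 7], 12) -> None  [called from tally_events, line 10]
Log origins:
  1 — main, line 26
  2 — tally_events, line 9
  3 — derive_floor, line 2
  4 — tally_events, line 11
A correct fix: line 4: replace `samples[slot] == slot` with `samples[slot] == mid`.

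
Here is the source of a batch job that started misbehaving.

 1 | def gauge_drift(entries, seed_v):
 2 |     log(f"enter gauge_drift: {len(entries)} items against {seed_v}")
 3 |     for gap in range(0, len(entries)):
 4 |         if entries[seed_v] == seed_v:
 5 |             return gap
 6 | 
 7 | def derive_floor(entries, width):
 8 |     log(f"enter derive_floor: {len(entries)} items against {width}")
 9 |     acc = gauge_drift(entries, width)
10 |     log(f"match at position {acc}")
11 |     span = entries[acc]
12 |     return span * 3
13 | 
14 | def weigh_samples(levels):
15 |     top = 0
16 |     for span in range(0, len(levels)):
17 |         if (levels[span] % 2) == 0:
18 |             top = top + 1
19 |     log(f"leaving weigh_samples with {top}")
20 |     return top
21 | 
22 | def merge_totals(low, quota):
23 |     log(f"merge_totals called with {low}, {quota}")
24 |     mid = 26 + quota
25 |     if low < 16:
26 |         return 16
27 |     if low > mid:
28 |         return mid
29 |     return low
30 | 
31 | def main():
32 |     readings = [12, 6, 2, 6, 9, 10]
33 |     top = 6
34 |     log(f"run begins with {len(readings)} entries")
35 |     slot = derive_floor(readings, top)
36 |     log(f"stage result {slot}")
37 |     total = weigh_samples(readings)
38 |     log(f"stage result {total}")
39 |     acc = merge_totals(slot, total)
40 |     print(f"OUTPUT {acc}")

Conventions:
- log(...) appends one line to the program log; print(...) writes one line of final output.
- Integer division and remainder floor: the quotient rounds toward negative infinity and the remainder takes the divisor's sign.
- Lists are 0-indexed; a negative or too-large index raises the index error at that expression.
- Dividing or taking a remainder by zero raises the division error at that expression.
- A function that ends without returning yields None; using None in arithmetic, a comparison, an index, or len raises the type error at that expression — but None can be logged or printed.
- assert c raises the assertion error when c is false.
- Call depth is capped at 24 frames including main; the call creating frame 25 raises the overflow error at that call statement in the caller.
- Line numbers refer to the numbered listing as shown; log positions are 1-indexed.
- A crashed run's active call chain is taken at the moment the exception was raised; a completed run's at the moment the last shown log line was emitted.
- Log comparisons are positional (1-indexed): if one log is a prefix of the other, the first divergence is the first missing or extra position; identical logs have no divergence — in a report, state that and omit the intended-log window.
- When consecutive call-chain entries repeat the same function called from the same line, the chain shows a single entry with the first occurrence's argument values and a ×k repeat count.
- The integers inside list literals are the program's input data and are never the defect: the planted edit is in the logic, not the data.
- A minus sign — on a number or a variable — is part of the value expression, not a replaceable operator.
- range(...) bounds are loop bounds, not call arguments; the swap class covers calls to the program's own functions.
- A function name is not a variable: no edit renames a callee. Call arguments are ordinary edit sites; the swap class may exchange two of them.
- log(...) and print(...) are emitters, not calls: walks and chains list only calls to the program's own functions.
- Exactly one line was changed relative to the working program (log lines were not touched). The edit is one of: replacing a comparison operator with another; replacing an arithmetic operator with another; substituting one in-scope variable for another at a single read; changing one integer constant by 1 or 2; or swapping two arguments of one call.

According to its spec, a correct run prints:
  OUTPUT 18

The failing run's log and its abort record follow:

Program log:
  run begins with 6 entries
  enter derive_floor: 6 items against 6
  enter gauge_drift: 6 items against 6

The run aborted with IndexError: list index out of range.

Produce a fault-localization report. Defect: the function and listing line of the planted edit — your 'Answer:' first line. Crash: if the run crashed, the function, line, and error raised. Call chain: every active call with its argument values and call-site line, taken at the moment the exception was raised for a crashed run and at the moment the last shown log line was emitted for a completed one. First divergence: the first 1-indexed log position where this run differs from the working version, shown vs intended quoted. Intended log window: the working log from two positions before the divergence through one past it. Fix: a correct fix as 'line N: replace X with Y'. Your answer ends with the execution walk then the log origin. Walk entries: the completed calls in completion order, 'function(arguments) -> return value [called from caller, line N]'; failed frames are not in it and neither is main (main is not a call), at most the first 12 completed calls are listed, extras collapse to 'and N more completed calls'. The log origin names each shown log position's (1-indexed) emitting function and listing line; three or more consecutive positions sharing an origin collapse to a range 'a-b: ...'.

Answer: the defect is in gauge_drift at line 4.
Key observation: The faulty run's log stops after 3 lines; the working version's next line would be 'match at position 1'.
Crash: gauge_drift, line 4, IndexError.
Call chain: main -> derive_floor([12, 6, 2, 6, 9, 10], 6) (called at line 35) -> gauge_drift([12, 6, 2, 6, 9, 10], 6) (called at line 9).
First divergence: position 4 — after 3 matching lines the faulty run goes silent; intended next line 'match at position 1'.
Intended log window:
  2: enter derive_floor: 6 items against 6
  3: enter gauge_drift: 6 items against 6
  4: match at position 1
  5: stage result 18
Execution walk:
  (no call completed)
Log origin:
  1: logged in main at line 34
  2: logged in derive_floor at line 8
  3: logged in gauge_drift at line 2
A correct fix: line 4: replace `entries[seed_v]` with `entries[gap]`.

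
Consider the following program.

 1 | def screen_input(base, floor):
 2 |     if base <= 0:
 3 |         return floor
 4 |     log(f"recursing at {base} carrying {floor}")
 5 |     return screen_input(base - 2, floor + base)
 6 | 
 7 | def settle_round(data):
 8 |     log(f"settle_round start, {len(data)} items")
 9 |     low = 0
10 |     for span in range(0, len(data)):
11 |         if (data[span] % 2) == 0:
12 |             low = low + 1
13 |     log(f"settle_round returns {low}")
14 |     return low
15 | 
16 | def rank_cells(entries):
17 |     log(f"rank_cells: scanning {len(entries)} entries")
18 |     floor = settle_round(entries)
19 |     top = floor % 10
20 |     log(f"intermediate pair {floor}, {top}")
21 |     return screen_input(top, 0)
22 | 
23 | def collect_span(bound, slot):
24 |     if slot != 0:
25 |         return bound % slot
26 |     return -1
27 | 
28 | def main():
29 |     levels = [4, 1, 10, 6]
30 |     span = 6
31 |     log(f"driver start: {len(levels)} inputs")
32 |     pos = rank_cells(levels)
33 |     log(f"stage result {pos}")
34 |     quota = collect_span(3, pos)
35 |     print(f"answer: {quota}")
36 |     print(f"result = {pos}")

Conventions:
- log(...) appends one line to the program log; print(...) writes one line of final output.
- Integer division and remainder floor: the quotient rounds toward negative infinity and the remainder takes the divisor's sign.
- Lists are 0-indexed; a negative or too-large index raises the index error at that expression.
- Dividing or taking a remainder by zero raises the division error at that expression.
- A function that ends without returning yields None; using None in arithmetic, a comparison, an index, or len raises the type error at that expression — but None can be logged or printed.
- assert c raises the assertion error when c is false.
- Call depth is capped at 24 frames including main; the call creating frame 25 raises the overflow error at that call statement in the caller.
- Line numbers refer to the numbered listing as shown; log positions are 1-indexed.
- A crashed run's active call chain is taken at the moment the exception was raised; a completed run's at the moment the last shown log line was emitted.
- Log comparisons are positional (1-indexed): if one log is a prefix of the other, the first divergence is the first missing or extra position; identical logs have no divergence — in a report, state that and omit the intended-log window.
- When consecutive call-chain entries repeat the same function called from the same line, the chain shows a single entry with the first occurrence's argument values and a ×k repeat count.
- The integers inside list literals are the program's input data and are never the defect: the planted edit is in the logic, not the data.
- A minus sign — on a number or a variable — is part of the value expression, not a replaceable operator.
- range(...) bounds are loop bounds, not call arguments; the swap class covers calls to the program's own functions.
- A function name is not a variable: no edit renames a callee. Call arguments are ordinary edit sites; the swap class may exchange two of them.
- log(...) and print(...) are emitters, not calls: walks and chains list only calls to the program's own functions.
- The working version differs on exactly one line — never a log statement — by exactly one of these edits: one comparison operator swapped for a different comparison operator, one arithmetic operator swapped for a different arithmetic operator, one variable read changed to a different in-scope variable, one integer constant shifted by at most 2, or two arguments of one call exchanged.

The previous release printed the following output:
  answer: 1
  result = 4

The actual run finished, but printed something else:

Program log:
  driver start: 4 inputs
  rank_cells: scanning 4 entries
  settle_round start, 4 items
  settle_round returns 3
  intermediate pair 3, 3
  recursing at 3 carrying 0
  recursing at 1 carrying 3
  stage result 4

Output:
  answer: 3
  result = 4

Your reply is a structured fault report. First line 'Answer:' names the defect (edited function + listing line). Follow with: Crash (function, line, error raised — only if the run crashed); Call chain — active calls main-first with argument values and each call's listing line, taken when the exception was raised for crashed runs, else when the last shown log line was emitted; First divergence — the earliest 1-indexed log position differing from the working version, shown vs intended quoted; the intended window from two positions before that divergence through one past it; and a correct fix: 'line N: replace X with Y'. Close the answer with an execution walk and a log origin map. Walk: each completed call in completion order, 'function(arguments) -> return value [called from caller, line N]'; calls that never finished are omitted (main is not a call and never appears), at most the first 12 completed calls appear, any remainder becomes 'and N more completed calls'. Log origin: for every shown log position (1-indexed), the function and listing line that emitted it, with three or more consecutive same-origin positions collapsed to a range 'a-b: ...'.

Answer: the defect is in main at line 34.
Key fact: Every logged value matches the working version; the printed result is what differs.
Call chain: main.
First divergence: none; the two logs match at every position.
Execution walk:
  settle_round([4, 1, 10, 6]) -> 3  [called from rank_cells, line 18]
  screen_input(-1, 4) -> 4  [called from screen_input, line 5]
  screen_input(1, 3) -> 4  [called from screen_input, line 5]
  screen_input(3, 0) -> 4  [called from rank_cells, line 21]
  rank_cells([4, 1, 10, 6]) -> 4  [called from main, line 32]
  collect_span(3, 4) -> 3  [called from main, line 34]
Origin of each log line:
  1: emitted by main (line 31)
  2: emitted by rank_cells (line 17)
  3: emitted by settle_round (line 8)
  4: emitted by settle_round (line 13)
  5: emitted by rank_cells (line 20)
  6: emitted by screen_input (line 4)
  7: emitted by screen_input (line 4)
  8: emitted by main (line 33)
A correct fix: line 34: replace `collect_span(3, pos)` with `collect_span(pos, 3)`.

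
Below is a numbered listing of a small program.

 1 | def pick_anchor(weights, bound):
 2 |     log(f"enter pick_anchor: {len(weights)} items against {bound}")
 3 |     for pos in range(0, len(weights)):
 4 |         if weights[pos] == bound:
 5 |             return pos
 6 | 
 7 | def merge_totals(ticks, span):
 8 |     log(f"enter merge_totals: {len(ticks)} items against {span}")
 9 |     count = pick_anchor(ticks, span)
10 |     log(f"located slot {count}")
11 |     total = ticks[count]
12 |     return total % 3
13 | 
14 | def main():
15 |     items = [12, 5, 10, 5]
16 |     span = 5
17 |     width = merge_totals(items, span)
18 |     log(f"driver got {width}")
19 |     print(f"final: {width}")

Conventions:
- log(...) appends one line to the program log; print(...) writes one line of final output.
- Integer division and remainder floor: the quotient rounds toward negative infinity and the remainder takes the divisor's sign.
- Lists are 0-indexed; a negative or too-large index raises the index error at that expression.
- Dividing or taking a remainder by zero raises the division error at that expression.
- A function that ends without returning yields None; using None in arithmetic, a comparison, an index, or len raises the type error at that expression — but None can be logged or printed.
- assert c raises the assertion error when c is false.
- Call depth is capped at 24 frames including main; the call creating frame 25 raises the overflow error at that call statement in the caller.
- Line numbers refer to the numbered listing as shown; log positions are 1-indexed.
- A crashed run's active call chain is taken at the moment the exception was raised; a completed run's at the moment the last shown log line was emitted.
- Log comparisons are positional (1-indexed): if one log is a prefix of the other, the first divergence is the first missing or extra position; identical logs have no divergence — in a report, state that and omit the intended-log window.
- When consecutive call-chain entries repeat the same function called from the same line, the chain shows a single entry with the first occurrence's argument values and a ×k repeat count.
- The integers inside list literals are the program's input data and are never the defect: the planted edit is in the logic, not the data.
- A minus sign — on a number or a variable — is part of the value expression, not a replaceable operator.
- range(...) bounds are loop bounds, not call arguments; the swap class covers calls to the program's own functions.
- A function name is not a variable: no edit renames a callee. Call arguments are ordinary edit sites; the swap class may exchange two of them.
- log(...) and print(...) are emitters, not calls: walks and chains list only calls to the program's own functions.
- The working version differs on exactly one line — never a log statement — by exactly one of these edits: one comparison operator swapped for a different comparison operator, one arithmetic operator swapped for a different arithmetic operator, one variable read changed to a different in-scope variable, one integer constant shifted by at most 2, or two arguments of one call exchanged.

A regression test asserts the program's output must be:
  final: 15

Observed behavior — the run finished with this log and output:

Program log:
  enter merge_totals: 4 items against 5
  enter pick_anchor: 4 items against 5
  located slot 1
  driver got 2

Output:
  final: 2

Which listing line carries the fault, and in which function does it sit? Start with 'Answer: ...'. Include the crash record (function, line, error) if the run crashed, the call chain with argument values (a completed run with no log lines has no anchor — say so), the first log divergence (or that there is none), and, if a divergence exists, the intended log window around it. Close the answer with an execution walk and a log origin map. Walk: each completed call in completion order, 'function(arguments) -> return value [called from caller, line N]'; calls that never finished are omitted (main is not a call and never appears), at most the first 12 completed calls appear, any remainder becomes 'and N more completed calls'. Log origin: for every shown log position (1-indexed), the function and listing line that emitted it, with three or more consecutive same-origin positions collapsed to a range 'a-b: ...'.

Answer: the defect is in merge_totals at line 12.
Core observation: Log line 4 is where behavior first shows: 'driver got 2' appears instead of 'driver got 15'.
Call chain: main.
First divergence: position 4 — the shown line 'driver got 2' should read 'driver got 15'.
Intended log window:
  2: enter pick_anchor: 4 items against 5
  3: located slot 1
  4: driver got 15
Execution walk:
  pick_anchor([12, 5, 10, 5], 5) -> 1  [called from merge_totals, line 9]
  merge_totals([12, 5, 10, 5], 5) -> 2  [called from main, line 17]
Log line origins:
  1: logged in merge_totals at line 8
  2: logged in pick_anchor at line 2
  3: logged in merge_totals at line 10
  4: logged in main at line 18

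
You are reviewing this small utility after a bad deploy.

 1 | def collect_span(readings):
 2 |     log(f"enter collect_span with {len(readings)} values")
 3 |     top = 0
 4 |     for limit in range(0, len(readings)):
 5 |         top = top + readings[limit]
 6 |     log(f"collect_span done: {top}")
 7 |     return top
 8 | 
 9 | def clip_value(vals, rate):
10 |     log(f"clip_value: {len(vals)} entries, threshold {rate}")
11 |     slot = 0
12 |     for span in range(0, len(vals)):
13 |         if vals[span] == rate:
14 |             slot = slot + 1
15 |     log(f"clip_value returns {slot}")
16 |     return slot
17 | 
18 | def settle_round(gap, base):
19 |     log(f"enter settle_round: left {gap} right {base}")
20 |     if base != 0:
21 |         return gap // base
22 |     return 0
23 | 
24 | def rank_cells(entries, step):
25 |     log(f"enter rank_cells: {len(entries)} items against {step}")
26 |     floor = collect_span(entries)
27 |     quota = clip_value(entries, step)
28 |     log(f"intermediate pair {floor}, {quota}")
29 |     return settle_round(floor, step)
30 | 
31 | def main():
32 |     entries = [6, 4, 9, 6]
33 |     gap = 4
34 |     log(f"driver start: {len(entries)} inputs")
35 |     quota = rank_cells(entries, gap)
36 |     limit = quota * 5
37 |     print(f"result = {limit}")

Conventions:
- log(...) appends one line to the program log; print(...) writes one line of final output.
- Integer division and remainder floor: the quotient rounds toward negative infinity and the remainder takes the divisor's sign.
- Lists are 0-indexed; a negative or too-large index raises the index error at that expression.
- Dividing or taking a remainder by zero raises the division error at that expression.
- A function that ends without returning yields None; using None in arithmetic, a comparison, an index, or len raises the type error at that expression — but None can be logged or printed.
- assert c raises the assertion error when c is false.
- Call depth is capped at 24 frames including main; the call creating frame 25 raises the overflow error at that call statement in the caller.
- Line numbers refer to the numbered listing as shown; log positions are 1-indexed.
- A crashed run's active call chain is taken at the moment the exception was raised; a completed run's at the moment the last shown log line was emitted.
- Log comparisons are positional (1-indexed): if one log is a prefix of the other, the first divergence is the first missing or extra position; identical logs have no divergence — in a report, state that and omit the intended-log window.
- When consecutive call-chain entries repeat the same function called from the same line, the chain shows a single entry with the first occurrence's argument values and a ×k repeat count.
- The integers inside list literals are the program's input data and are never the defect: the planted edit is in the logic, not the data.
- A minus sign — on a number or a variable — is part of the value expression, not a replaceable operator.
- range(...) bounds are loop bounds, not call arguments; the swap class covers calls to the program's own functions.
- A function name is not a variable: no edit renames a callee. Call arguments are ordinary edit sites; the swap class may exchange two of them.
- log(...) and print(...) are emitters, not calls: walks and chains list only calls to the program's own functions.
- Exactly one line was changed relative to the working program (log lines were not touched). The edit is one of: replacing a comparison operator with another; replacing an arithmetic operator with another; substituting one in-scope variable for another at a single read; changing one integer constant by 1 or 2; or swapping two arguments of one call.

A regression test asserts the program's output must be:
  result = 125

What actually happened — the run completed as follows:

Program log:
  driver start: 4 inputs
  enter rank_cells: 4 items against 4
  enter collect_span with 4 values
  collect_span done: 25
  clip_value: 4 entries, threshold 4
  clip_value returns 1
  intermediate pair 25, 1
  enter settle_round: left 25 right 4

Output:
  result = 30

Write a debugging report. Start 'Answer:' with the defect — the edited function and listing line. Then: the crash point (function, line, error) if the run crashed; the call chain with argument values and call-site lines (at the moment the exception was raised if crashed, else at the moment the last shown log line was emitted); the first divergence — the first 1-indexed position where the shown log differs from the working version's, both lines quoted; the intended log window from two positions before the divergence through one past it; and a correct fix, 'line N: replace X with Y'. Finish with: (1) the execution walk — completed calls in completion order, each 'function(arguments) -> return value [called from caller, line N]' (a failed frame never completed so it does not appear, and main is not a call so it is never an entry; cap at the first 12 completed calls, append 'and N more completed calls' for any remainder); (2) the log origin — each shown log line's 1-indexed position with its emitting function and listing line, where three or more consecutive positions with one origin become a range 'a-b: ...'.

Answer: the defect is in rank_cells at line 29.
Key fact: Everything matches until log position 8, which reads 'enter settle_round: left 25 right 4' in place of 'enter settle_round: left 25 right 1'.
Call chain: main -> rank_cells([6, 4, 9, 6], 4) (called at line 35) -> settle_round(25, 4) (called at line 29).
First divergence: position 8 — the shown line 'enter settle_round: left 25 right 4' should read 'enter settle_round: left 25 right 1'.
Intended log window:
  6: clip_value returns 1
  7: intermediate pair 25, 1
  8: enter settle_round: left 25 right 1
Execution walk:
  collect_span([6, 4, 9, 6]) -> 25  [called from rank_cells, line 26]
  clip_value([6, 4, 9, 6], 4) -> 1  [called from rank_cells, line 27]
  settle_round(25, 4) -> 6  [called from rank_cells, line 29]
  rank_cells([6, 4, 9, 6], 4) -> 6  [called from main, line 35]
Log origin:
  1: emitted by main (line 34)
  2: emitted by rank_cells (line 25)
  3: emitted by collect_span (line 2)
  4: emitted by collect_span (line 6)
  5: emitted by clip_value (line 10)
  6: emitted by clip_value (line 15)
  7: emitted by rank_cells (line 28)
  8: emitted by settle_round (line 19)
A correct fix: line 29: replace `step` with `quota`.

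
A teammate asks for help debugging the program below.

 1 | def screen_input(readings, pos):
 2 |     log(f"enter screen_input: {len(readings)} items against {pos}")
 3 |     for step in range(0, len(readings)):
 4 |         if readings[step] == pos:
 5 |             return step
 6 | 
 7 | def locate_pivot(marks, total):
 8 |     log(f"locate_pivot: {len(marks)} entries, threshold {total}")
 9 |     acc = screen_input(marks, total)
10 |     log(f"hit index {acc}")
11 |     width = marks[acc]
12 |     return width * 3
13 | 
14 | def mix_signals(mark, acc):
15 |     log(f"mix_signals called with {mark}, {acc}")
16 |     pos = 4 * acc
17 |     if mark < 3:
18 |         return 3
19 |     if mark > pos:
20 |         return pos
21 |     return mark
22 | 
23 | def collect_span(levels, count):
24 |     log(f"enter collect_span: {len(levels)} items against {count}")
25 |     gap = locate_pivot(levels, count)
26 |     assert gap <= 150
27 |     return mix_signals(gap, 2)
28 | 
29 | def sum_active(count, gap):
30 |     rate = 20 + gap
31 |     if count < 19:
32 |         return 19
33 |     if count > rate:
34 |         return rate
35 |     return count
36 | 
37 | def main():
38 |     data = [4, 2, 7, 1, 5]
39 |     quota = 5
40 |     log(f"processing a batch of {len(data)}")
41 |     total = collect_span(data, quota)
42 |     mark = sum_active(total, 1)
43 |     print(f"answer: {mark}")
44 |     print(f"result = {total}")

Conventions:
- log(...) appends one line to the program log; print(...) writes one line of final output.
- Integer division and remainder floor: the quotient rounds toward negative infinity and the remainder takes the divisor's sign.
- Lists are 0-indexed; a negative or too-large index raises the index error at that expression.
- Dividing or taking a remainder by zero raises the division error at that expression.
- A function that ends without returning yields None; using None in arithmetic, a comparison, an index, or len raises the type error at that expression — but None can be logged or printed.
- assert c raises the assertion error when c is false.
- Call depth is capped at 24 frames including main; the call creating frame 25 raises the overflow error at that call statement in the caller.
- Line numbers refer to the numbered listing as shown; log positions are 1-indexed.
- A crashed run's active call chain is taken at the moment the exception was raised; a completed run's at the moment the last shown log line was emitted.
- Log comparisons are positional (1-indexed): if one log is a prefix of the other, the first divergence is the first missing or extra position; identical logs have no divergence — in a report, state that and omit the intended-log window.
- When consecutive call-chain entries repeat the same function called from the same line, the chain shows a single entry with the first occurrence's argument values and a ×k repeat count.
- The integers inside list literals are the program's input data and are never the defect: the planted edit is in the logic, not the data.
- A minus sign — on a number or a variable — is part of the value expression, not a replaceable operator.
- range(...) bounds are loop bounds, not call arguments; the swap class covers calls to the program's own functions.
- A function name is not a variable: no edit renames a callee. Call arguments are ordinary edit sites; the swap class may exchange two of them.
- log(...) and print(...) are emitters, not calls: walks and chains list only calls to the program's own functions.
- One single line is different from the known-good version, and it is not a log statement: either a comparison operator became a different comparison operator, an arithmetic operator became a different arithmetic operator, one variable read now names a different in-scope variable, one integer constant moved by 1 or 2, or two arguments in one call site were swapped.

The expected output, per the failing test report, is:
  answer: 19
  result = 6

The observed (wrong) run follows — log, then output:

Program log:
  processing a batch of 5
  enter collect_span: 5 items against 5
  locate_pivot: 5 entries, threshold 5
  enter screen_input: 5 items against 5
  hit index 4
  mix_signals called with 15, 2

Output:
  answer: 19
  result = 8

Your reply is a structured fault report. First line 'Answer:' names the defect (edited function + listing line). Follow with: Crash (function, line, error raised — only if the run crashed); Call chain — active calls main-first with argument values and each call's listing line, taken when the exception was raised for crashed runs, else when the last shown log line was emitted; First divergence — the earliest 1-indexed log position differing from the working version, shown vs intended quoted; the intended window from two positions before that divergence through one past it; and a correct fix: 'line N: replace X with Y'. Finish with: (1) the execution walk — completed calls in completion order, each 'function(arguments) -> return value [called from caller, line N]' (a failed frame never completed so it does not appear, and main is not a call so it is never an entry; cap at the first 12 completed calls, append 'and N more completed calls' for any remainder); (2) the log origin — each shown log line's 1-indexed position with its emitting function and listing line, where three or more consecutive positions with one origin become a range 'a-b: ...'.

Answer: the defect is in mix_signals at line 16.
Key observation: The two runs log identically and part ways only at the printed values.
Call chain: main -> collect_span([4, 2, 7, 1, 5], 5) (called at line 41) -> mix_signals(15, 2) (called at line 27).
First divergence: none — the logs agree in full.
Execution walk:
  screen_input([4, 2, 7, 1, 5], 5) -> 4  [called from locate_pivot, line 9]
  locate_pivot([4, 2, 7, 1, 5], 5) -> 15  [called from collect_span, line 25]
  mix_signals(15, 2) -> 8  [called from collect_span, line 27]
  collect_span([4, 2, 7, 1, 5], 5) -> 8  [called from main, line 41]
  sum_active(8, 1) -> 19  [called from main, line 42]
Log line origins:
  1: from main, line 40
  2: from collect_span, line 24
  3: from locate_pivot, line 8
  4: from screen_input, line 2
  5: from locate_pivot, line 10
  6: from mix_signals, line 15
A correct fix: line 16: replace `*` with `+`.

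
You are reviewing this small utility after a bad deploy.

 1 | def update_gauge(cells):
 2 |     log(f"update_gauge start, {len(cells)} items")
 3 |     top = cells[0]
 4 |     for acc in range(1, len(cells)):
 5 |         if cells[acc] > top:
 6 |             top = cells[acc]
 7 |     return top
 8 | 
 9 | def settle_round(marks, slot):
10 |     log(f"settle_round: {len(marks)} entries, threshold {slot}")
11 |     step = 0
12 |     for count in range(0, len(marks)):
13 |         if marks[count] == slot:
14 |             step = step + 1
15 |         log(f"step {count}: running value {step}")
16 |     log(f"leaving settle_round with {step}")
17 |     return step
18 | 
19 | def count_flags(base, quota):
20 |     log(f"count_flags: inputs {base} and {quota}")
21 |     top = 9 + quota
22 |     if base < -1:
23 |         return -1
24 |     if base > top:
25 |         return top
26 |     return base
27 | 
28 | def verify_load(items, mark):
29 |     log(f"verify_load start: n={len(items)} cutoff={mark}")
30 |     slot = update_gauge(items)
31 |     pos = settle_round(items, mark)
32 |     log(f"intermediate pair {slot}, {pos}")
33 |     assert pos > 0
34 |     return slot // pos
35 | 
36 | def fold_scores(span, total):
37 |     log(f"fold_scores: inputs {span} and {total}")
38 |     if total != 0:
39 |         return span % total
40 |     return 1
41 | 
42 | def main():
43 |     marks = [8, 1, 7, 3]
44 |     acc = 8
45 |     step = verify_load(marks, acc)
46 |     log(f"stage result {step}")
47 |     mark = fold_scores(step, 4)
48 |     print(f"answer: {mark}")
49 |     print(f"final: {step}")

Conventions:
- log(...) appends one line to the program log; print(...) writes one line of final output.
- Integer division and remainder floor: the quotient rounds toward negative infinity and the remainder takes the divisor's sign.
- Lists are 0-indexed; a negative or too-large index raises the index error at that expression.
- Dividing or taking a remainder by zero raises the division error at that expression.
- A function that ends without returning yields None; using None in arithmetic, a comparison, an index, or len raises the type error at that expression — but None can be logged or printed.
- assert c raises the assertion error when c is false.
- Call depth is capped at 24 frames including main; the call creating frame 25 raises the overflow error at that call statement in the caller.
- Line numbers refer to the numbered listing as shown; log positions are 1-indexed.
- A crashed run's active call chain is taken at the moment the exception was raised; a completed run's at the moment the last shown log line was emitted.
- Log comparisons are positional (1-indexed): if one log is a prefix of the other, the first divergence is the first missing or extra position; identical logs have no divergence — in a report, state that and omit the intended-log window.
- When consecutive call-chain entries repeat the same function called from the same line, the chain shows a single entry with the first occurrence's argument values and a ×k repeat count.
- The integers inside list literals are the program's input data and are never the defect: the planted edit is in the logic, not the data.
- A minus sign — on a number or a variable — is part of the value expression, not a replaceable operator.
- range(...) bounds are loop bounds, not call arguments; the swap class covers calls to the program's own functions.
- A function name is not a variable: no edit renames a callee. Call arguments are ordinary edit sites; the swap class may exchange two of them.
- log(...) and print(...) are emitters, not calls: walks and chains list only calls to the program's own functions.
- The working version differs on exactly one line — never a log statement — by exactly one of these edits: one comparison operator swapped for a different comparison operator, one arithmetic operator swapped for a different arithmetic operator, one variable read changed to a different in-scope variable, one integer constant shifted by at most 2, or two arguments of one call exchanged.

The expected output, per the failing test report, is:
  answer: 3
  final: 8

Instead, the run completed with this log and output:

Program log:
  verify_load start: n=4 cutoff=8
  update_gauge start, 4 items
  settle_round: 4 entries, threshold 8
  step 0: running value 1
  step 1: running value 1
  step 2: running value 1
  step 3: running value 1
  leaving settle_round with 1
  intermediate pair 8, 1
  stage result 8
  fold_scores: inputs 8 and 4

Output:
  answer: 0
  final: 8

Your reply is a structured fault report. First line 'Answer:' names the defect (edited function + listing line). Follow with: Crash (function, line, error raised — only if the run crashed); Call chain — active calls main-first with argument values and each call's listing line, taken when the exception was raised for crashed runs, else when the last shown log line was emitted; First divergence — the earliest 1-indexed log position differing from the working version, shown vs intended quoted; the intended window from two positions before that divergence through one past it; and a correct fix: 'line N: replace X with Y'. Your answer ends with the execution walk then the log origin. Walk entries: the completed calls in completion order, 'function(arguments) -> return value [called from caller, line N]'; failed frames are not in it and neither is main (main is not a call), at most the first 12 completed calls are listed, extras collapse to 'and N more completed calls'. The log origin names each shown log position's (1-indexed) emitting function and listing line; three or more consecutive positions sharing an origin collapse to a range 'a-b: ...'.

Answer: the defect is in main at line 47.
Core observation: The earliest visible damage is log position 11 — 'fold_scores: inputs 8 and 4' rather than the intended 'fold_scores: inputs 8 and 5'.
Call chain: main -> fold_scores(8, 4) (called at line 47).
First divergence: position 11 — shown 'fold_scores: inputs 8 and 4', intended 'fold_scores: inputs 8 and 5'.
Intended log window:
  9: intermediate pair 8, 1
  10: stage result 8
  11: fold_scores: inputs 8 and 5
Execution walk:
  update_gauge([8, 1, 7, 3]) -> 8  [called from verify_load, line 30]
  settle_round([8, 1, 7, 3], 8) -> 1  [called from verify_load, line 31]
  verify_load([8, 1, 7, 3], 8) -> 8  [called from main, line 45]
  fold_scores(8, 4) -> 0  [called from main, line 47]
Origin of each log line:
  1: from verify_load, line 29
  2: from update_gauge, line 2
  3: from settle_round, line 10
  4-7: from settle_round, line 15
  8: from settle_round, line 16
  9: from verify_load, line 32
  10: from main, line 46
  11: from fold_scores, line 37
A correct fix: line 47: replace `4` with `5`.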